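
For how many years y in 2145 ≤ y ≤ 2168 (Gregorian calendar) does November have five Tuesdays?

November has 30 days; it has five Tuesdays when Tuesday falls among the first (month-length − 28) days — i.e. when November 1 is one of Tuesday/Monday.
November 1 by year: 2145:Mon✓ 2146:Tue✓ 2147:Wed 2148:Fri 2149:Sat 2150:Sun 2151:Mon✓ 2152:Wed 2153:Thu 2154:Fri 2155:Sat 2156:Mon✓ 2157:Tue✓ 2158:Wed 2159:Thu 2160:Sat 2161:Sun 2162:Mon✓ 2163:Tue✓ 2164:Thu 2165:Fri 2166:Sat 2167:Sun 2168:Tue✓
Years with five Tuesdays: 2145, 2146, 2151, 2156, 2157, 2162, 2163, 2168 → 8.

8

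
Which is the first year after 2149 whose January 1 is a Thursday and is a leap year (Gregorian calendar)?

Jan 1 advances by 2 weekdays after a leap year and by 1 after a common year.
2149: Jan 1 is Wednesday.
2150: Thursday
2151: Friday
2152: Saturday (leap)
2153: Monday
2154: Tuesday
2155: Wednesday
2156: Thursday (leap)
2156 begins on a Thursday and is a leap year.

2156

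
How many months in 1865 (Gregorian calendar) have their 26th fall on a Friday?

Check the 26th of each month of 1865: Jan 26: Thu, Feb 26: Sun, Mar 26: Sun, Apr 26: Wed, May 26: Fri, Jun 26: Mon, Jul 26: Wed, Aug 26: Sat, Sep 26: Tue, Oct 26: Thu, Nov 26: Sun, Dec 26: Tue.
Friday occurs in May — 1 month.

1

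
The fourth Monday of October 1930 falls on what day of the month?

27

October 1, 1930 is a Wednesday, so the first Monday is the 6th.
The fourth Monday is 6 + 21 = 27.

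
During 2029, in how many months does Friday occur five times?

4

A month of length L has five Fridays iff its first Friday is on day ≤ L−28 (so day 1–3 in a 31-day month, 1–2 in a 30-day month, day 1 in a leap February).
Checking each month of 2029: Jan starts Mon (31d); Feb starts Thu (28d); Mar starts Thu (31d) ✓; Apr starts Sun (30d); May starts Tue (31d); Jun starts Fri (30d) ✓; Jul starts Sun (31d); Aug starts Wed (31d) ✓; Sep starts Sat (30d); Oct starts Mon (31d); Nov starts Thu (30d) ✓; Dec starts Sat (31d).
Five-Friday months: March, June, August, November → 4.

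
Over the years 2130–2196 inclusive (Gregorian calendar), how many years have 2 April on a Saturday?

Track 2 April's weekday year by year (advancing +1, or +2 across a Feb 29):
  2130: Sun  2131: Mon (+1)  2132: Wed (+2)  2133: Thu (+1)  2134: Fri (+1)
  2135: Sat (+1) ✓  2136: Mon (+2)  2137: Tue (+1)  2138: Wed (+1)  2139: Thu (+1)
  2140: Sat (+2) ✓  2141: Sun (+1)  2142: Mon (+1)  2143: Tue (+1)  … (39 more years) …
  2183: Wed (+1)  2184: Fri (+2)  2185: Sat (+1) ✓  2186: Sun (+1)  2187: Mon (+1)
  2188: Wed (+2)  2189: Thu (+1)  2190: Fri (+1)  2191: Sat (+1) ✓  2192: Mon (+2)
  2193: Tue (+1)  2194: Wed (+1)  2195: Thu (+1)  2196: Sat (+2) ✓
Saturday years: 2135, 2140, 2146, 2157, 2163, 2168, 2174, 2185, 2191, 2196 — 10 in total.

10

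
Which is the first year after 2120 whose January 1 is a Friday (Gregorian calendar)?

Jan 1 advances by 2 weekdays after a leap year and by 1 after a common year.
2120: Jan 1 is Monday (leap).
2121: Wednesday
2122: Thursday
2123: Friday
2123 begins on a Friday

2123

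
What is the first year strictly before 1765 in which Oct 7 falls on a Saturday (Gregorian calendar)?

From one year to the next, a fixed date's weekday advances by 1, or by 2 when a Feb 29 lies between the two dates.
1765: October 7 is Monday.
1764: Sunday (−1)
1763: Friday (−2)
1762: Thursday (−1)
1761: Wednesday (−1)
1760: Tuesday (−1)
1759: Sunday (−2)
1758: Saturday (−1)
Oct 7 falls on a Saturday in 1758.

1758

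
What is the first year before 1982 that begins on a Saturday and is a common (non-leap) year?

Jan 1 advances by 2 weekdays after a leap year and by 1 after a common year.
1982: Jan 1 is Friday.
1981: Thursday
1980: Tuesday (leap)
1979: Monday
1978: Sunday
1977: Saturday
1977 begins on a Saturday and is a common year.

1977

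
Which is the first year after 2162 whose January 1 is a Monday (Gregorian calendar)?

Jan 1 advances by 2 weekdays after a leap year and by 1 after a common year.
2162: Jan 1 is Friday.
2163: Saturday
2164: Sunday (leap)
2165: Tuesday
2166: Wednesday
2167: Thursday
2168: Friday (leap)
2169: Sunday
2170: Monday
2170 begins on a Monday

2170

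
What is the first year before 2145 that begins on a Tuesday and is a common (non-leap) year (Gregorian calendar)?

Jan 1 advances by 2 weekdays after a leap year and by 1 after a common year.
2145: Jan 1 is Friday.
2144: Wednesday (leap)
2143: Tuesday
2143 begins on a Tuesday and is a common year.

2143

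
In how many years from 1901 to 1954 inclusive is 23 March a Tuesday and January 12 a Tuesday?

6

Check each year's weekday for 23 March and January 12:
  1901: Sat/Sat  1902: Sun/Sun  1903: Mon/Mon  1904: Wed/Tue  1905: Thu/Thu  1906: Fri/Fri  1907: Sat/Sat  1908: Mon/Sun  1909: Tue/Tue ✓  1910: Wed/Wed  1911: Thu/Thu  1912: Sat/Fri  1913: Sun/Sun  1914: Mon/Mon  …(26 more)…  1941: Sun/Sun  1942: Mon/Mon  1943: Tue/Tue ✓  1944: Thu/Wed  1945: Fri/Fri  1946: Sat/Sat  1947: Sun/Sun  1948: Tue/Mon  1949: Wed/Wed  1950: Thu/Thu  1951: Fri/Fri  1952: Sun/Sat  1953: Mon/Mon  1954: Tue/Tue ✓
Both conditions hold in: 1909, 1915, 1926, 1937, 1943, 1954 — 6.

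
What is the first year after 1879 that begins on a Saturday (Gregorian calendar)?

Jan 1 advances by 2 weekdays after a leap year and by 1 after a common year.
1879: Jan 1 is Wednesday.
1880: Thursday (leap)
1881: Saturday
1881 begins on a Saturday

1881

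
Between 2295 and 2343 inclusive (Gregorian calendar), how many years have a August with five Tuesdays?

21

August has 31 days; it has five Tuesdays when Tuesday falls among the first (month-length − 28) days — i.e. when August 1 is one of Tuesday/Monday/Sunday.
August 1 by year: 2295:Thu 2296:Sat 2297:Sun✓ 2298:Mon✓ 2299:Tue✓ 2300:Wed 2301:Thu 2302:Fri 2303:Sat 2304:Mon✓ 2305:Tue✓ 2306:Wed 2307:Thu 2308:Sat 2309:Sun✓ …(19 more)… 2329:Thu 2330:Fri 2331:Sat 2332:Mon✓ 2333:Tue✓ 2334:Wed 2335:Thu 2336:Sat 2337:Sun✓ 2338:Mon✓ 2339:Tue✓ 2340:Thu 2341:Fri 2342:Sat 2343:Sun✓
Years with five Tuesdays: 2297, 2298, 2299, 2304, 2305, 2309, 2310, 2311, 2315, 2316, 2320, 2321, 2322, 2326, 2327, 2332, 2333, 2337, 2338, 2339, 2343 → 21.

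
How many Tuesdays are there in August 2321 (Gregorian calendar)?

August 2321 has 31 days and begins on Monday.
The first Tuesday is August 2.
Tuesdays fall on 2, 9, 16, 23, 30 — that's 5.

5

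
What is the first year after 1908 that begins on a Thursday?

1914

Jan 1 advances by 2 weekdays after a leap year and by 1 after a common year.
1908: Jan 1 is Wednesday (leap).
1909: Friday
1910: Saturday
1911: Sunday
1912: Monday (leap)
1913: Wednesday
1914: Thursday
1914 begins on a Thursday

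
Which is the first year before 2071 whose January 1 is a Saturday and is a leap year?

2056

Jan 1 advances by 2 weekdays after a leap year and by 1 after a common year.
2071: Jan 1 is Thursday.
2070: Wednesday
2069: Tuesday
2068: Sunday (leap)
2067: Saturday
2066: Friday
2065: Thursday
2064: Tuesday (leap)
2063: Monday
2062: Sunday
2061: Saturday
2060: Thursday (leap)
2059: Wednesday
2058: Tuesday
2057: Monday
2056: Saturday (leap)
2056 begins on a Saturday and is a leap year.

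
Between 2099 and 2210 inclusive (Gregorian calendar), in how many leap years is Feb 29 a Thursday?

3

Leap years in 2099–2210: 26 of them.
Feb 29 weekday advances by 5 (mod 7) from one leap year to the next four years later (or differs when a century non-leap intervenes).
Leap-day weekdays: 2104:Fri 2108:Wed 2112:Mon 2116:Sat 2120:Thu✓ 2124:Tue 2128:Sun 2132:Fri 2136:Wed 2140:Mon 2144:Sat 2148:Thu✓ 2152:Tue 2156:Sun 2160:Fri 2164:Wed 2168:Mon 2172:Sat 2176:Thu✓ 2180:Tue 2184:Sun 2188:Fri 2192:Wed 2196:Mon 2204:Wed 2208:Mon
Thursday: 2120, 2148, 2176 → 3.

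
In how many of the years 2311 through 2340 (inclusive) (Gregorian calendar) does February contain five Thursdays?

February has 28 days (29 in leap years); it has five Thursdays when Thursday falls among the first (month-length − 28) days — i.e. when February 1 is Thursday in a leap year (never in a common year).
February 1 by year: 2311:Wed 2312:Thu✓ 2313:Sat 2314:Sun 2315:Mon 2316:Tue 2317:Thu 2318:Fri 2319:Sat 2320:Sun 2321:Tue 2322:Wed 2323:Thu 2324:Fri 2325:Sun 2326:Mon 2327:Tue 2328:Wed 2329:Fri 2330:Sat 2331:Sun 2332:Mon 2333:Wed 2334:Thu 2335:Fri 2336:Sat 2337:Mon 2338:Tue 2339:Wed 2340:Thu✓
Years with five Thursdays: 2312, 2340 → 2.

2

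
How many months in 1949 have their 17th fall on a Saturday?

2

Check the 17th of each month of 1949: Jan 17: Mon, Feb 17: Thu, Mar 17: Thu, Apr 17: Sun, May 17: Tue, Jun 17: Fri, Jul 17: Sun, Aug 17: Wed, Sep 17: Sat, Oct 17: Mon, Nov 17: Thu, Dec 17: Sat.
Saturday occurs in September, December — 2 months.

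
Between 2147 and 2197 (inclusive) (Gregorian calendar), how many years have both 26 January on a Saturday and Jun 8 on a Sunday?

Check each year's weekday for 26 January and Jun 8:
  2147: Thu/Thu  2148: Fri/Sat  2149: Sun/Sun  2150: Mon/Mon  2151: Tue/Tue  2152: Wed/Thu  2153: Fri/Fri  2154: Sat/Sat  2155: Sun/Sun  2156: Mon/Tue  2157: Wed/Wed  2158: Thu/Thu  2159: Fri/Fri  2160: Sat/Sun ✓  …(23 more)…  2184: Mon/Tue  2185: Wed/Wed  2186: Thu/Thu  2187: Fri/Fri  2188: Sat/Sun ✓  2189: Mon/Mon  2190: Tue/Tue  2191: Wed/Wed  2192: Thu/Fri  2193: Sat/Sat  2194: Sun/Sun  2195: Mon/Mon  2196: Tue/Wed  2197: Thu/Thu
Both conditions hold in: 2160, 2188 — 2.

2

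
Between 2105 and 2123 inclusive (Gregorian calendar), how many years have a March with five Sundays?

March has 31 days; it has five Sundays when Sunday falls among the first (month-length − 28) days — i.e. when March 1 is one of Sunday/Saturday/Friday.
March 1 by year: 2105:Sun✓ 2106:Mon 2107:Tue 2108:Thu 2109:Fri✓ 2110:Sat✓ 2111:Sun✓ 2112:Tue 2113:Wed 2114:Thu 2115:Fri✓ 2116:Sun✓ 2117:Mon 2118:Tue 2119:Wed 2120:Fri✓ 2121:Sat✓ 2122:Sun✓ 2123:Mon
Years with five Sundays: 2105, 2109, 2110, 2111, 2115, 2116, 2120, 2121, 2122 → 9.

9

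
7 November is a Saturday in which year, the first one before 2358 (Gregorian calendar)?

From one year to the next, a fixed date's weekday advances by 1, or by 2 when a Feb 29 lies between the two dates.
2358: November 7 is Friday.
2357: Thursday (−1)
2356: Wednesday (−1)
2355: Monday (−2)
2354: Sunday (−1)
2353: Saturday (−1)
7 November falls on a Saturday in 2353.

2353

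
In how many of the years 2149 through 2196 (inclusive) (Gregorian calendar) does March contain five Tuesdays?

21

March has 31 days; it has five Tuesdays when Tuesday falls among the first (month-length − 28) days — i.e. when March 1 is one of Tuesday/Monday/Sunday.
March 1 by year: 2149:Sat 2150:Sun✓ 2151:Mon✓ 2152:Wed 2153:Thu 2154:Fri 2155:Sat 2156:Mon✓ 2157:Tue✓ 2158:Wed 2159:Thu 2160:Sat 2161:Sun✓ 2162:Mon✓ 2163:Tue✓ …(18 more)… 2182:Fri 2183:Sat 2184:Mon✓ 2185:Tue✓ 2186:Wed 2187:Thu 2188:Sat 2189:Sun✓ 2190:Mon✓ 2191:Tue✓ 2192:Thu 2193:Fri 2194:Sat 2195:Sun✓ 2196:Tue✓
Years with five Tuesdays: 2150, 2151, 2156, 2157, 2161, 2162, 2163, 2167, 2168, 2172, 2173, 2174, 2178, 2179, 2184, 2185, 2189, 2190, 2191, 2195, 2196 → 21.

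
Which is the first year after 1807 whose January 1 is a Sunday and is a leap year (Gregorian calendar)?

Jan 1 advances by 2 weekdays after a leap year and by 1 after a common year.
1807: Jan 1 is Thursday.
1808: Friday (leap)
1809: Sunday
1810: Monday
1811: Tuesday
1812: Wednesday (leap)
1813: Friday
1814: Saturday
1815: Sunday
1816: Monday (leap)
1817: Wednesday
1818: Thursday
1819: Friday
1820: Saturday (leap)
1821: Monday
1822: Tuesday
1823: Wednesday
1824: Thursday (leap)
1825: Saturday
1826: Sunday
1827: Monday
1828: Tuesday (leap)
1829: Thursday
1830: Friday
1831: Saturday
1832: Sunday (leap)
1832 begins on a Sunday and is a leap year.

1832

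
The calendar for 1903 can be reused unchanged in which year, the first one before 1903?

Two years share a calendar iff Jan 1 falls on the same weekday and both are leap or both are common. 1903: Jan 1 is Thursday, common year.
1902: Jan 1 Wednesday, common
1901: Jan 1 Tuesday, common
1900: Jan 1 Monday, common
1899: Jan 1 Sunday, common
1898: Jan 1 Saturday, common
1897: Jan 1 Friday, common
1896: Jan 1 Wednesday, leap
1895: Jan 1 Tuesday, common
1894: Jan 1 Monday, common
1893: Jan 1 Sunday, common
1892: Jan 1 Friday, leap
1891: Jan 1 Thursday, common
1891 matches on both conditions.

1891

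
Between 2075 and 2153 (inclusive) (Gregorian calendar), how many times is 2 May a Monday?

11

Track 2 May's weekday year by year (advancing +1, or +2 across a Feb 29):
  2075: Thu  2076: Sat (+2)  2077: Sun (+1)  2078: Mon (+1) ✓  2079: Tue (+1)
  2080: Thu (+2)  2081: Fri (+1)  2082: Sat (+1)  2083: Sun (+1)  2084: Tue (+2)
  2085: Wed (+1)  2086: Thu (+1)  2087: Fri (+1)  2088: Sun (+2)  … (51 more years) …
  2140: Mon (+2) ✓  2141: Tue (+1)  2142: Wed (+1)  2143: Thu (+1)  2144: Sat (+2)
  2145: Sun (+1)  2146: Mon (+1) ✓  2147: Tue (+1)  2148: Thu (+2)  2149: Fri (+1)
  2150: Sat (+1)  2151: Sun (+1)  2152: Tue (+2)  2153: Wed (+1)
Monday years: 2078, 2089, 2095, 2101, 2107, 2112, 2118, 2129, 2135, 2140, 2146 — 11 in total.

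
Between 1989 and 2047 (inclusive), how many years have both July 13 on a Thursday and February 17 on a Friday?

Check each year's weekday for July 13 and February 17:
  1989: Thu/Fri ✓  1990: Fri/Sat  1991: Sat/Sun  1992: Mon/Mon  1993: Tue/Wed  1994: Wed/Thu  1995: Thu/Fri ✓  1996: Sat/Sat  1997: Sun/Mon  1998: Mon/Tue  1999: Tue/Wed  2000: Thu/Thu  2001: Fri/Sat  2002: Sat/Sun  …(31 more)…  2034: Thu/Fri ✓  2035: Fri/Sat  2036: Sun/Sun  2037: Mon/Tue  2038: Tue/Wed  2039: Wed/Thu  2040: Fri/Fri  2041: Sat/Sun  2042: Sun/Mon  2043: Mon/Tue  2044: Wed/Wed  2045: Thu/Fri ✓  2046: Fri/Sat  2047: Sat/Sun
Both conditions hold in: 1989, 1995, 2006, 2017, 2023, 2034, 2045 — 7.

7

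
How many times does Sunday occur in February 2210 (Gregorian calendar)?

4

February 2210 has 28 days and begins on Thursday.
The first Sunday is February 4.
Sundays fall on 4, 11, 18, 25 — that's 4.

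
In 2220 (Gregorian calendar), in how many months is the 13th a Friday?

1

Check the 13th of each month of 2220: Jan 13: Thu, Feb 13: Sun, Mar 13: Mon, Apr 13: Thu, May 13: Sat, Jun 13: Tue, Jul 13: Thu, Aug 13: Sun, Sep 13: Wed, Oct 13: Fri, Nov 13: Mon, Dec 13: Wed.
Friday occurs in October — 1 month.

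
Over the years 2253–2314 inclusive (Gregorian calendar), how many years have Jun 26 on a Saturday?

Track Jun 26's weekday year by year (advancing +1, or +2 across a Feb 29):
  2253: Sun  2254: Mon (+1)  2255: Tue (+1)  2256: Thu (+2)  2257: Fri (+1)
  2258: Sat (+1) ✓  2259: Sun (+1)  2260: Tue (+2)  2261: Wed (+1)  2262: Thu (+1)
  2263: Fri (+1)  2264: Sun (+2)  2265: Mon (+1)  2266: Tue (+1)  … (34 more years) …
  2301: Wed (+1)  2302: Thu (+1)  2303: Fri (+1)  2304: Sun (+2)  2305: Mon (+1)
  2306: Tue (+1)  2307: Wed (+1)  2308: Fri (+2)  2309: Sat (+1) ✓  2310: Sun (+1)
  2311: Mon (+1)  2312: Wed (+2)  2313: Thu (+1)  2314: Fri (+1)
Saturday years: 2258, 2269, 2275, 2280, 2286, 2297, 2309 — 7 in total.

7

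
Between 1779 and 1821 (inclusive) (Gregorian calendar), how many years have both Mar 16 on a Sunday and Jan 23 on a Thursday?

Check each year's weekday for Mar 16 and Jan 23:
  1779: Tue/Sat  1780: Thu/Sun  1781: Fri/Tue  1782: Sat/Wed  1783: Sun/Thu ✓  1784: Tue/Fri  1785: Wed/Sun  1786: Thu/Mon  1787: Fri/Tue  1788: Sun/Wed  1789: Mon/Fri  1790: Tue/Sat  1791: Wed/Sun  1792: Fri/Mon  …(15 more)…  1808: Wed/Sat  1809: Thu/Mon  1810: Fri/Tue  1811: Sat/Wed  1812: Mon/Thu  1813: Tue/Sat  1814: Wed/Sun  1815: Thu/Mon  1816: Sat/Tue  1817: Sun/Thu ✓  1818: Mon/Fri  1819: Tue/Sat  1820: Thu/Sun  1821: Fri/Tue
Both conditions hold in: 1783, 1794, 1800, 1806, 1817 — 5.

5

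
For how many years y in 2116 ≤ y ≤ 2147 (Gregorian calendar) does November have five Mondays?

November has 30 days; it has five Mondays when Monday falls among the first (month-length − 28) days — i.e. when November 1 is one of Monday/Sunday.
November 1 by year: 2116:Sun✓ 2117:Mon✓ 2118:Tue 2119:Wed 2120:Fri 2121:Sat 2122:Sun✓ 2123:Mon✓ 2124:Wed 2125:Thu 2126:Fri 2127:Sat 2128:Mon✓ 2129:Tue 2130:Wed 2131:Thu 2132:Sat 2133:Sun✓ 2134:Mon✓ 2135:Tue 2136:Thu 2137:Fri 2138:Sat 2139:Sun✓ 2140:Tue 2141:Wed 2142:Thu 2143:Fri 2144:Sun✓ 2145:Mon✓ 2146:Tue 2147:Wed
Years with five Mondays: 2116, 2117, 2122, 2123, 2128, 2133, 2134, 2139, 2144, 2145 → 10.

10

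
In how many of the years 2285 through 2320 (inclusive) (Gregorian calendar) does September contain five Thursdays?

September has 30 days; it has five Thursdays when Thursday falls among the first (month-length − 28) days — i.e. when September 1 is one of Thursday/Wednesday.
September 1 by year: 2285:Tue 2286:Wed✓ 2287:Thu✓ 2288:Sat 2289:Sun 2290:Mon 2291:Tue 2292:Thu✓ 2293:Fri 2294:Sat 2295:Sun 2296:Tue 2297:Wed✓ 2298:Thu✓ 2299:Fri …(6 more)… 2306:Sat 2307:Sun 2308:Tue 2309:Wed✓ 2310:Thu✓ 2311:Fri 2312:Sun 2313:Mon 2314:Tue 2315:Wed✓ 2316:Fri 2317:Sat 2318:Sun 2319:Mon 2320:Wed✓
Years with five Thursdays: 2286, 2287, 2292, 2297, 2298, 2304, 2309, 2310, 2315, 2320 → 10.

10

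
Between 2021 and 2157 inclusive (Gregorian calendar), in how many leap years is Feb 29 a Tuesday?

Leap years in 2021–2157: 33 of them.
Feb 29 weekday advances by 5 (mod 7) from one leap year to the next four years later (or differs when a century non-leap intervenes).
Leap-day weekdays: 2024:Thu 2028:Tue✓ 2032:Sun 2036:Fri 2040:Wed 2044:Mon 2048:Sat 2052:Thu 2056:Tue✓ 2060:Sun 2064:Fri 2068:Wed 2072:Mon …(7 more)… 2108:Wed 2112:Mon 2116:Sat 2120:Thu 2124:Tue✓ 2128:Sun 2132:Fri 2136:Wed 2140:Mon 2144:Sat 2148:Thu 2152:Tue✓ 2156:Sun
Tuesday: 2028, 2056, 2084, 2124, 2152 → 5.

5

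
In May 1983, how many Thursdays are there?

May 1983 has 31 days and begins on Sunday.
The first Thursday is May 5.
Thursdays fall on 5, 12, 19, 26 — that's 4.

4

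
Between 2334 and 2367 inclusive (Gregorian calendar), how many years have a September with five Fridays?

September has 30 days; it has five Fridays when Friday falls among the first (month-length − 28) days — i.e. when September 1 is one of Friday/Thursday.
September 1 by year: 2334:Sat 2335:Sun 2336:Tue 2337:Wed 2338:Thu✓ 2339:Fri✓ 2340:Sun 2341:Mon 2342:Tue 2343:Wed 2344:Fri✓ 2345:Sat 2346:Sun 2347:Mon 2348:Wed …(4 more)… 2353:Tue 2354:Wed 2355:Thu✓ 2356:Sat 2357:Sun 2358:Mon 2359:Tue 2360:Thu✓ 2361:Fri✓ 2362:Sat 2363:Sun 2364:Tue 2365:Wed 2366:Thu✓ 2367:Fri✓
Years with five Fridays: 2338, 2339, 2344, 2349, 2350, 2355, 2360, 2361, 2366, 2367 → 10.

10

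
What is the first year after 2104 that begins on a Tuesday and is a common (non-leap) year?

Jan 1 advances by 2 weekdays after a leap year and by 1 after a common year.
2104: Jan 1 is Tuesday (leap).
2105: Thursday
2106: Friday
2107: Saturday
2108: Sunday (leap)
2109: Tuesday
2109 begins on a Tuesday and is a common year.

2109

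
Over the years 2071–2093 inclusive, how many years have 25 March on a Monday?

Track 25 March's weekday year by year (advancing +1, or +2 across a Feb 29):
  2071: Wed  2072: Fri (+2)  2073: Sat (+1)  2074: Sun (+1)  2075: Mon (+1) ✓
  2076: Wed (+2)  2077: Thu (+1)  2078: Fri (+1)  2079: Sat (+1)  2080: Mon (+2) ✓
  2081: Tue (+1)  2082: Wed (+1)  2083: Thu (+1)  2084: Sat (+2)  2085: Sun (+1)
  2086: Mon (+1) ✓  2087: Tue (+1)  2088: Thu (+2)  2089: Fri (+1)  2090: Sat (+1)
  2091: Sun (+1)  2092: Tue (+2)  2093: Wed (+1)
Monday years: 2075, 2080, 2086 — 3 in total.

3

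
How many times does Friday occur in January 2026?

5

January 2026 has 31 days and begins on Thursday.
The first Friday is January 2.
Fridays fall on 2, 9, 16, 23, 30 — that's 5.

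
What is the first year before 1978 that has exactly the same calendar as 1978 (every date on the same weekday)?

1967

Two years share a calendar iff Jan 1 falls on the same weekday and both are leap or both are common. 1978: Jan 1 is Sunday, common year.
1977: Jan 1 Saturday, common
1976: Jan 1 Thursday, leap
1975: Jan 1 Wednesday, common
1974: Jan 1 Tuesday, common
1973: Jan 1 Monday, common
1972: Jan 1 Saturday, leap
1971: Jan 1 Friday, common
1970: Jan 1 Thursday, common
1969: Jan 1 Wednesday, common
1968: Jan 1 Monday, leap
1967: Jan 1 Sunday, common
1967 matches on both conditions.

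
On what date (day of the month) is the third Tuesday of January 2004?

January 1, 2004 is a Thursday, so the first Tuesday is the 6th.
The third Tuesday is 6 + 14 = 20.

20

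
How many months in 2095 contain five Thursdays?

A month of length L has five Thursdays iff its first Thursday is on day ≤ L−28 (so day 1–3 in a 31-day month, 1–2 in a 30-day month, day 1 in a leap February).
Checking each month of 2095: Jan starts Sat (31d); Feb starts Tue (28d); Mar starts Tue (31d) ✓; Apr starts Fri (30d); May starts Sun (31d); Jun starts Wed (30d) ✓; Jul starts Fri (31d); Aug starts Mon (31d); Sep starts Thu (30d) ✓; Oct starts Sat (31d); Nov starts Tue (30d); Dec starts Thu (31d) ✓.
Five-Thursday months: March, June, September, December → 4.

4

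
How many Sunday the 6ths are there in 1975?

2

Check the 6th of each month of 1975: Jan 6: Mon, Feb 6: Thu, Mar 6: Thu, Apr 6: Sun, May 6: Tue, Jun 6: Fri, Jul 6: Sun, Aug 6: Wed, Sep 6: Sat, Oct 6: Mon, Nov 6: Thu, Dec 6: Sat.
Sunday occurs in April, July — 2 months.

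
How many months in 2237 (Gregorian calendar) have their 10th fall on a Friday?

Check the 10th of each month of 2237: Jan 10: Tue, Feb 10: Fri, Mar 10: Fri, Apr 10: Mon, May 10: Wed, Jun 10: Sat, Jul 10: Mon, Aug 10: Thu, Sep 10: Sun, Oct 10: Tue, Nov 10: Fri, Dec 10: Sun.
Friday occurs in February, March, November — 3 months.

3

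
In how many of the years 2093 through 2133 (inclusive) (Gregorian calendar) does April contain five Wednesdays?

13

April has 30 days; it has five Wednesdays when Wednesday falls among the first (month-length − 28) days — i.e. when April 1 is one of Wednesday/Tuesday.
April 1 by year: 2093:Wed✓ 2094:Thu 2095:Fri 2096:Sun 2097:Mon 2098:Tue✓ 2099:Wed✓ 2100:Thu 2101:Fri 2102:Sat 2103:Sun 2104:Tue✓ 2105:Wed✓ 2106:Thu 2107:Fri …(11 more)… 2119:Sat 2120:Mon 2121:Tue✓ 2122:Wed✓ 2123:Thu 2124:Sat 2125:Sun 2126:Mon 2127:Tue✓ 2128:Thu 2129:Fri 2130:Sat 2131:Sun 2132:Tue✓ 2133:Wed✓
Years with five Wednesdays: 2093, 2098, 2099, 2104, 2105, 2110, 2111, 2116, 2121, 2122, 2127, 2132, 2133 → 13.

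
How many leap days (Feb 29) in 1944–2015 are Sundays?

Leap years in 1944–2015: 18 of them.
Feb 29 weekday advances by 5 (mod 7) from one leap year to the next four years later (or differs when a century non-leap intervenes).
Leap-day weekdays: 1944:Tue 1948:Sun✓ 1952:Fri 1956:Wed 1960:Mon 1964:Sat 1968:Thu 1972:Tue 1976:Sun✓ 1980:Fri 1984:Wed 1988:Mon 1992:Sat 1996:Thu 2000:Tue 2004:Sun✓ 2008:Fri 2012:Wed
Sunday: 1948, 1976, 2004 → 3.

3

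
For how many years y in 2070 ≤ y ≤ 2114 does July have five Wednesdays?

July has 31 days; it has five Wednesdays when Wednesday falls among the first (month-length − 28) days — i.e. when July 1 is one of Wednesday/Tuesday/Monday.
July 1 by year: 2070:Tue✓ 2071:Wed✓ 2072:Fri 2073:Sat 2074:Sun 2075:Mon✓ 2076:Wed✓ 2077:Thu 2078:Fri 2079:Sat 2080:Mon✓ 2081:Tue✓ 2082:Wed✓ 2083:Thu 2084:Sat …(15 more)… 2100:Thu 2101:Fri 2102:Sat 2103:Sun 2104:Tue✓ 2105:Wed✓ 2106:Thu 2107:Fri 2108:Sun 2109:Mon✓ 2110:Tue✓ 2111:Wed✓ 2112:Fri 2113:Sat 2114:Sun
Years with five Wednesdays: 2070, 2071, 2075, 2076, 2080, 2081, 2082, 2086, 2087, 2092, 2093, 2097, 2098, 2099, 2104, 2105, 2109, 2110, 2111 → 19.

19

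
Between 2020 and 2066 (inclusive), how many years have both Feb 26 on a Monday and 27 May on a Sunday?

Check each year's weekday for Feb 26 and 27 May:
  2020: Wed/Wed  2021: Fri/Thu  2022: Sat/Fri  2023: Sun/Sat  2024: Mon/Mon  2025: Wed/Tue  2026: Thu/Wed  2027: Fri/Thu  2028: Sat/Sat  2029: Mon/Sun ✓  2030: Tue/Mon  2031: Wed/Tue  2032: Thu/Thu  2033: Sat/Fri  …(19 more)…  2053: Wed/Tue  2054: Thu/Wed  2055: Fri/Thu  2056: Sat/Sat  2057: Mon/Sun ✓  2058: Tue/Mon  2059: Wed/Tue  2060: Thu/Thu  2061: Sat/Fri  2062: Sun/Sat  2063: Mon/Sun ✓  2064: Tue/Tue  2065: Thu/Wed  2066: Fri/Thu
Both conditions hold in: 2029, 2035, 2046, 2057, 2063 — 5.

5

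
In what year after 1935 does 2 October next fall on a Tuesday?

1945

From one year to the next, a fixed date's weekday advances by 1, or by 2 when a Feb 29 lies between the two dates.
1935: October 2 is Wednesday.
1936: Friday (+2)
1937: Saturday (+1)
1938: Sunday (+1)
1939: Monday (+1)
1940: Wednesday (+2)
1941: Thursday (+1)
1942: Friday (+1)
1943: Saturday (+1)
1944: Monday (+2)
1945: Tuesday (+1)
2 October falls on a Tuesday in 1945.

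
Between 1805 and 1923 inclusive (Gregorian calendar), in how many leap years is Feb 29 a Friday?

Leap years in 1805–1923: 28 of them.
Feb 29 weekday advances by 5 (mod 7) from one leap year to the next four years later (or differs when a century non-leap intervenes).
Leap-day weekdays: 1808:Mon 1812:Sat 1816:Thu 1820:Tue 1824:Sun 1828:Fri✓ 1832:Wed 1836:Mon 1840:Sat 1844:Thu 1848:Tue 1852:Sun 1856:Fri✓ 1860:Wed 1864:Mon 1868:Sat 1872:Thu 1876:Tue 1880:Sun 1884:Fri✓ 1888:Wed 1892:Mon 1896:Sat 1904:Mon 1908:Sat 1912:Thu 1916:Tue 1920:Sun
Friday: 1828, 1856, 1884 → 3.

3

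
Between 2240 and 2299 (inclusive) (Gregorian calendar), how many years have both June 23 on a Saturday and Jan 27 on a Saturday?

6

Check each year's weekday for June 23 and Jan 27:
  2240: Tue/Mon  2241: Wed/Wed  2242: Thu/Thu  2243: Fri/Fri  2244: Sun/Sat  2245: Mon/Mon  2246: Tue/Tue  2247: Wed/Wed  2248: Fri/Thu  2249: Sat/Sat ✓  2250: Sun/Sun  2251: Mon/Mon  2252: Wed/Tue  2253: Thu/Thu  …(32 more)…  2286: Wed/Wed  2287: Thu/Thu  2288: Sat/Fri  2289: Sun/Sun  2290: Mon/Mon  2291: Tue/Tue  2292: Thu/Wed  2293: Fri/Fri  2294: Sat/Sat ✓  2295: Sun/Sun  2296: Tue/Mon  2297: Wed/Wed  2298: Thu/Thu  2299: Fri/Fri
Both conditions hold in: 2249, 2255, 2266, 2277, 2283, 2294 — 6.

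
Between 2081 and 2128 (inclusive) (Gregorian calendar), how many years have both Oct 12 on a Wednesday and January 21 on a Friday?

5

Check each year's weekday for Oct 12 and January 21:
  2081: Sun/Tue  2082: Mon/Wed  2083: Tue/Thu  2084: Thu/Fri  2085: Fri/Sun  2086: Sat/Mon  2087: Sun/Tue  2088: Tue/Wed  2089: Wed/Fri ✓  2090: Thu/Sat  2091: Fri/Sun  2092: Sun/Mon  2093: Mon/Wed  2094: Tue/Thu  …(20 more)…  2115: Sat/Mon  2116: Mon/Tue  2117: Tue/Thu  2118: Wed/Fri ✓  2119: Thu/Sat  2120: Sat/Sun  2121: Sun/Tue  2122: Mon/Wed  2123: Tue/Thu  2124: Thu/Fri  2125: Fri/Sun  2126: Sat/Mon  2127: Sun/Tue  2128: Tue/Wed
Both conditions hold in: 2089, 2095, 2101, 2107, 2118 — 5.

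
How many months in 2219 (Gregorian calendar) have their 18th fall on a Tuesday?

1

Check the 18th of each month of 2219: Jan 18: Mon, Feb 18: Thu, Mar 18: Thu, Apr 18: Sun, May 18: Tue, Jun 18: Fri, Jul 18: Sun, Aug 18: Wed, Sep 18: Sat, Oct 18: Mon, Nov 18: Thu, Dec 18: Sat.
Tuesday occurs in May — 1 month.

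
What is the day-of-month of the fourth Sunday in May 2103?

May 1, 2103 is a Tuesday, so the first Sunday is the 6th.
The fourth Sunday is 6 + 21 = 27.

27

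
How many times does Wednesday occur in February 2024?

February 2024 has 29 days and begins on Thursday.
The first Wednesday is February 7.
Wednesdays fall on 7, 14, 21, 28 — that's 4.

4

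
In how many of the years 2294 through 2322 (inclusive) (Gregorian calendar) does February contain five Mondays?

1

February has 28 days (29 in leap years); it has five Mondays when Monday falls among the first (month-length − 28) days — i.e. when February 1 is Monday in a leap year (never in a common year).
February 1 by year: 2294:Thu 2295:Fri 2296:Sat 2297:Mon 2298:Tue 2299:Wed 2300:Thu 2301:Fri 2302:Sat 2303:Sun 2304:Mon✓ 2305:Wed 2306:Thu 2307:Fri 2308:Sat 2309:Mon 2310:Tue 2311:Wed 2312:Thu 2313:Sat 2314:Sun 2315:Mon 2316:Tue 2317:Thu 2318:Fri 2319:Sat 2320:Sun 2321:Tue 2322:Wed
Years with five Mondays: 2304 → 1.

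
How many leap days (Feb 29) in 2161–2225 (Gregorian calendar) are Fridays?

1

Leap years in 2161–2225: 15 of them.
Feb 29 weekday advances by 5 (mod 7) from one leap year to the next four years later (or differs when a century non-leap intervenes).
Leap-day weekdays: 2164:Wed 2168:Mon 2172:Sat 2176:Thu 2180:Tue 2184:Sun 2188:Fri✓ 2192:Wed 2196:Mon 2204:Wed 2208:Mon 2212:Sat 2216:Thu 2220:Tue 2224:Sun
Friday: 2188 → 1.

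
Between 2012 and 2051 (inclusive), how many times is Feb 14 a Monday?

5

Track Feb 14's weekday year by year (advancing +1, or +2 across a Feb 29):
  2012: Tue  2013: Thu (+2)  2014: Fri (+1)  2015: Sat (+1)  2016: Sun (+1)
  2017: Tue (+2)  2018: Wed (+1)  2019: Thu (+1)  2020: Fri (+1)  2021: Sun (+2)
  2022: Mon (+1) ✓  2023: Tue (+1)  2024: Wed (+1)  2025: Fri (+2)  … (12 more years) …
  2038: Sun (+1)  2039: Mon (+1) ✓  2040: Tue (+1)  2041: Thu (+2)  2042: Fri (+1)
  2043: Sat (+1)  2044: Sun (+1)  2045: Tue (+2)  2046: Wed (+1)  2047: Thu (+1)
  2048: Fri (+1)  2049: Sun (+2)  2050: Mon (+1) ✓  2051: Tue (+1)
Monday years: 2022, 2028, 2033, 2039, 2050 — 5 in total.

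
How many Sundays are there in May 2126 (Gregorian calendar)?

May 2126 has 31 days and begins on Wednesday.
The first Sunday is May 5.
Sundays fall on 5, 12, 19, 26 — that's 4.

4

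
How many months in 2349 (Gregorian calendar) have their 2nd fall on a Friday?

2

Check the 2nd of each month of 2349: Jan 2: Sun, Feb 2: Wed, Mar 2: Wed, Apr 2: Sat, May 2: Mon, Jun 2: Thu, Jul 2: Sat, Aug 2: Tue, Sep 2: Fri, Oct 2: Sun, Nov 2: Wed, Dec 2: Fri.
Friday occurs in September, December — 2 months.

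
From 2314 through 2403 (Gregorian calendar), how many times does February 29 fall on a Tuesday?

Leap years in 2314–2403: 22 of them.
Feb 29 weekday advances by 5 (mod 7) from one leap year to the next four years later (or differs when a century non-leap intervenes).
Leap-day weekdays: 2316:Tue✓ 2320:Sun 2324:Fri 2328:Wed 2332:Mon 2336:Sat 2340:Thu 2344:Tue✓ 2348:Sun 2352:Fri 2356:Wed 2360:Mon 2364:Sat 2368:Thu 2372:Tue✓ 2376:Sun 2380:Fri 2384:Wed 2388:Mon 2392:Sat 2396:Thu 2400:Tue✓
Tuesday: 2316, 2344, 2372, 2400 → 4.

4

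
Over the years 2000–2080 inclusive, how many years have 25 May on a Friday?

Track 25 May's weekday year by year (advancing +1, or +2 across a Feb 29):
  2000: Thu  2001: Fri (+1) ✓  2002: Sat (+1)  2003: Sun (+1)  2004: Tue (+2)
  2005: Wed (+1)  2006: Thu (+1)  2007: Fri (+1) ✓  2008: Sun (+2)  2009: Mon (+1)
  2010: Tue (+1)  2011: Wed (+1)  2012: Fri (+2) ✓  2013: Sat (+1)  … (53 more years) …
  2067: Wed (+1)  2068: Fri (+2) ✓  2069: Sat (+1)  2070: Sun (+1)  2071: Mon (+1)
  2072: Wed (+2)  2073: Thu (+1)  2074: Fri (+1) ✓  2075: Sat (+1)  2076: Mon (+2)
  2077: Tue (+1)  2078: Wed (+1)  2079: Thu (+1)  2080: Sat (+2)
Friday years: 2001, 2007, 2012, 2018, 2029, 2035, 2040, 2046, 2057, 2063, 2068, 2074 — 12 in total.

12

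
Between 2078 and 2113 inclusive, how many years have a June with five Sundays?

June has 30 days; it has five Sundays when Sunday falls among the first (month-length − 28) days — i.e. when June 1 is one of Sunday/Saturday.
June 1 by year: 2078:Wed 2079:Thu 2080:Sat✓ 2081:Sun✓ 2082:Mon 2083:Tue 2084:Thu 2085:Fri 2086:Sat✓ 2087:Sun✓ 2088:Tue 2089:Wed 2090:Thu 2091:Fri 2092:Sun✓ …(6 more)… 2099:Mon 2100:Tue 2101:Wed 2102:Thu 2103:Fri 2104:Sun✓ 2105:Mon 2106:Tue 2107:Wed 2108:Fri 2109:Sat✓ 2110:Sun✓ 2111:Mon 2112:Wed 2113:Thu
Years with five Sundays: 2080, 2081, 2086, 2087, 2092, 2097, 2098, 2104, 2109, 2110 → 10.

10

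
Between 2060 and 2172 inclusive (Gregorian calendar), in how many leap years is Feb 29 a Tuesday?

Leap years in 2060–2172: 28 of them.
Feb 29 weekday advances by 5 (mod 7) from one leap year to the next four years later (or differs when a century non-leap intervenes).
Leap-day weekdays: 2060:Sun 2064:Fri 2068:Wed 2072:Mon 2076:Sat 2080:Thu 2084:Tue✓ 2088:Sun 2092:Fri 2096:Wed 2104:Fri 2108:Wed 2112:Mon 2116:Sat 2120:Thu 2124:Tue✓ 2128:Sun 2132:Fri 2136:Wed 2140:Mon 2144:Sat 2148:Thu 2152:Tue✓ 2156:Sun 2160:Fri 2164:Wed 2168:Mon 2172:Sat
Tuesday: 2084, 2124, 2152 → 3.

3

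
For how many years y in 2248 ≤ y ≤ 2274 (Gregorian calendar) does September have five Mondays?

8

September has 30 days; it has five Mondays when Monday falls among the first (month-length − 28) days — i.e. when September 1 is one of Monday/Sunday.
September 1 by year: 2248:Fri 2249:Sat 2250:Sun✓ 2251:Mon✓ 2252:Wed 2253:Thu 2254:Fri 2255:Sat 2256:Mon✓ 2257:Tue 2258:Wed 2259:Thu 2260:Sat 2261:Sun✓ 2262:Mon✓ 2263:Tue 2264:Thu 2265:Fri 2266:Sat 2267:Sun✓ 2268:Tue 2269:Wed 2270:Thu 2271:Fri 2272:Sun✓ 2273:Mon✓ 2274:Tue
Years with five Mondays: 2250, 2251, 2256, 2261, 2262, 2267, 2272, 2273 → 8.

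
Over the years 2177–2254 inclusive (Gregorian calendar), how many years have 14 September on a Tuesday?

Track 14 September's weekday year by year (advancing +1, or +2 across a Feb 29):
  2177: Sun  2178: Mon (+1)  2179: Tue (+1) ✓  2180: Thu (+2)  2181: Fri (+1)
  2182: Sat (+1)  2183: Sun (+1)  2184: Tue (+2) ✓  2185: Wed (+1)  2186: Thu (+1)
  2187: Fri (+1)  2188: Sun (+2)  2189: Mon (+1)  2190: Tue (+1) ✓  … (50 more years) …
  2241: Tue (+1) ✓  2242: Wed (+1)  2243: Thu (+1)  2244: Sat (+2)  2245: Sun (+1)
  2246: Mon (+1)  2247: Tue (+1) ✓  2248: Thu (+2)  2249: Fri (+1)  2250: Sat (+1)
  2251: Sun (+1)  2252: Tue (+2) ✓  2253: Wed (+1)  2254: Thu (+1)
Tuesday years: 2179, 2184, 2190, 2202, 2213, 2219, 2224, 2230, 2241, 2247, 2252 — 11 in total.

11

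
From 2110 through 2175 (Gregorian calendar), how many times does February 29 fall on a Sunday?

Leap years in 2110–2175: 16 of them.
Feb 29 weekday advances by 5 (mod 7) from one leap year to the next four years later (or differs when a century non-leap intervenes).
Leap-day weekdays: 2112:Mon 2116:Sat 2120:Thu 2124:Tue 2128:Sun✓ 2132:Fri 2136:Wed 2140:Mon 2144:Sat 2148:Thu 2152:Tue 2156:Sun✓ 2160:Fri 2164:Wed 2168:Mon 2172:Sat
Sunday: 2128, 2156 → 2.

2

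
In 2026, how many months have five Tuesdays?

A month of length L has five Tuesdays iff its first Tuesday is on day ≤ L−28 (so day 1–3 in a 31-day month, 1–2 in a 30-day month, day 1 in a leap February).
Checking each month of 2026: Jan starts Thu (31d); Feb starts Sun (28d); Mar starts Sun (31d) ✓; Apr starts Wed (30d); May starts Fri (31d); Jun starts Mon (30d) ✓; Jul starts Wed (31d); Aug starts Sat (31d); Sep starts Tue (30d) ✓; Oct starts Thu (31d); Nov starts Sun (30d); Dec starts Tue (31d) ✓.
Five-Tuesday months: March, June, September, December → 4.

4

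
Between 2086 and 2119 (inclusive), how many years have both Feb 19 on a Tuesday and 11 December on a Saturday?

Check each year's weekday for Feb 19 and 11 December:
  2086: Tue/Wed  2087: Wed/Thu  2088: Thu/Sat  2089: Sat/Sun  2090: Sun/Mon  2091: Mon/Tue  2092: Tue/Thu  2093: Thu/Fri  2094: Fri/Sat  2095: Sat/Sun  2096: Sun/Tue  2097: Tue/Wed  2098: Wed/Thu  2099: Thu/Fri  …(6 more)…  2106: Fri/Sat  2107: Sat/Sun  2108: Sun/Tue  2109: Tue/Wed  2110: Wed/Thu  2111: Thu/Fri  2112: Fri/Sun  2113: Sun/Mon  2114: Mon/Tue  2115: Tue/Wed  2116: Wed/Fri  2117: Fri/Sat  2118: Sat/Sun  2119: Sun/Mon
Both conditions hold in: no year — 0.

0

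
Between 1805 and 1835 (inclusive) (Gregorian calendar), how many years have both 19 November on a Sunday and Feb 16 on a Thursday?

3

Check each year's weekday for 19 November and Feb 16:
  1805: Tue/Sat  1806: Wed/Sun  1807: Thu/Mon  1808: Sat/Tue  1809: Sun/Thu ✓  1810: Mon/Fri  1811: Tue/Sat  1812: Thu/Sun  1813: Fri/Tue  1814: Sat/Wed  1815: Sun/Thu ✓  1816: Tue/Fri  1817: Wed/Sun  1818: Thu/Mon  …(3 more)…  1822: Tue/Sat  1823: Wed/Sun  1824: Fri/Mon  1825: Sat/Wed  1826: Sun/Thu ✓  1827: Mon/Fri  1828: Wed/Sat  1829: Thu/Mon  1830: Fri/Tue  1831: Sat/Wed  1832: Mon/Thu  1833: Tue/Sat  1834: Wed/Sun  1835: Thu/Mon
Both conditions hold in: 1809, 1815, 1826 — 3.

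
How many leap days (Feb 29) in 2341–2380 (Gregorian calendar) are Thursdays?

Leap years in 2341–2380: 10 of them.
Feb 29 weekday advances by 5 (mod 7) from one leap year to the next four years later (or differs when a century non-leap intervenes).
Leap-day weekdays: 2344:Tue 2348:Sun 2352:Fri 2356:Wed 2360:Mon 2364:Sat 2368:Thu✓ 2372:Tue 2376:Sun 2380:Fri
Thursday: 2368 → 1.

1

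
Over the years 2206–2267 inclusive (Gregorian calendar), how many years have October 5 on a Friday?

9

Track October 5's weekday year by year (advancing +1, or +2 across a Feb 29):
  2206: Sun  2207: Mon (+1)  2208: Wed (+2)  2209: Thu (+1)  2210: Fri (+1) ✓
  2211: Sat (+1)  2212: Mon (+2)  2213: Tue (+1)  2214: Wed (+1)  2215: Thu (+1)
  2216: Sat (+2)  2217: Sun (+1)  2218: Mon (+1)  2219: Tue (+1)  … (34 more years) …
  2254: Thu (+1)  2255: Fri (+1) ✓  2256: Sun (+2)  2257: Mon (+1)  2258: Tue (+1)
  2259: Wed (+1)  2260: Fri (+2) ✓  2261: Sat (+1)  2262: Sun (+1)  2263: Mon (+1)
  2264: Wed (+2)  2265: Thu (+1)  2266: Fri (+1) ✓  2267: Sat (+1)
Friday years: 2210, 2221, 2227, 2232, 2238, 2249, 2255, 2260, 2266 — 9 in total.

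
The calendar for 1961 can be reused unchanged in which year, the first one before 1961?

Two years share a calendar iff Jan 1 falls on the same weekday and both are leap or both are common. 1961: Jan 1 is Sunday, common year.
1960: Jan 1 Friday, leap
1959: Jan 1 Thursday, common
1958: Jan 1 Wednesday, common
1957: Jan 1 Tuesday, common
1956: Jan 1 Sunday, leap
1955: Jan 1 Saturday, common
1954: Jan 1 Friday, common
1953: Jan 1 Thursday, common
1952: Jan 1 Tuesday, leap
1951: Jan 1 Monday, common
1950: Jan 1 Sunday, common
1950 matches on both conditions.

1950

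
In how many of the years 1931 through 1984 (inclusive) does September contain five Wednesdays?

16

September has 30 days; it has five Wednesdays when Wednesday falls among the first (month-length − 28) days — i.e. when September 1 is one of Wednesday/Tuesday.
September 1 by year: 1931:Tue✓ 1932:Thu 1933:Fri 1934:Sat 1935:Sun 1936:Tue✓ 1937:Wed✓ 1938:Thu 1939:Fri 1940:Sun 1941:Mon 1942:Tue✓ 1943:Wed✓ 1944:Fri 1945:Sat …(24 more)… 1970:Tue✓ 1971:Wed✓ 1972:Fri 1973:Sat 1974:Sun 1975:Mon 1976:Wed✓ 1977:Thu 1978:Fri 1979:Sat 1980:Mon 1981:Tue✓ 1982:Wed✓ 1983:Thu 1984:Sat
Years with five Wednesdays: 1931, 1936, 1937, 1942, 1943, 1948, 1953, 1954, 1959, 1964, 1965, 1970, 1971, 1976, 1981, 1982 → 16.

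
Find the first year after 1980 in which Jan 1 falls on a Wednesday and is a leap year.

Jan 1 advances by 2 weekdays after a leap year and by 1 after a common year.
1980: Jan 1 is Tuesday (leap).
1981: Thursday
1982: Friday
1983: Saturday
1984: Sunday (leap)
1985: Tuesday
1986: Wednesday
1987: Thursday
1988: Friday (leap)
1989: Sunday
1990: Monday
1991: Tuesday
1992: Wednesday (leap)
1992 begins on a Wednesday and is a leap year.

1992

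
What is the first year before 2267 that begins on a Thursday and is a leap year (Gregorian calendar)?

Jan 1 advances by 2 weekdays after a leap year and by 1 after a common year.
2267: Jan 1 is Tuesday.
2266: Monday
2265: Sunday
2264: Friday (leap)
2263: Thursday
2262: Wednesday
2261: Tuesday
2260: Sunday (leap)
2259: Saturday
2258: Friday
2257: Thursday
2256: Tuesday (leap)
2255: Monday
2254: Sunday
2253: Saturday
2252: Thursday (leap)
2252 begins on a Thursday and is a leap year.

2252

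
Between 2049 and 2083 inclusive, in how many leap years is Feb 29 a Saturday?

Leap years in 2049–2083: 8 of them.
Feb 29 weekday advances by 5 (mod 7) from one leap year to the next four years later (or differs when a century non-leap intervenes).
Leap-day weekdays: 2052:Thu 2056:Tue 2060:Sun 2064:Fri 2068:Wed 2072:Mon 2076:Sat✓ 2080:Thu
Saturday: 2076 → 1.

1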